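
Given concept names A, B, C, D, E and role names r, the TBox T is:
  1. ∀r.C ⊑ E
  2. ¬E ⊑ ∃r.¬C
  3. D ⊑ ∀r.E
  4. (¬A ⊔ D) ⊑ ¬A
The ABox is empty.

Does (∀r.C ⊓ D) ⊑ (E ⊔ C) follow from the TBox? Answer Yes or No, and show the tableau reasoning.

1. (∀r.C ⊓ D) ⊑ (E ⊔ C)  ⇔  ((∀r.C ⊓ D) ⊓ (¬E ⊓ ¬C)) unsat w.r.t. T
   all branches close; clash {C, ¬C} at an ∃-successor
2. Hence (∀r.C ⊓ D) ⊑ (E ⊔ C): entailed.

Yes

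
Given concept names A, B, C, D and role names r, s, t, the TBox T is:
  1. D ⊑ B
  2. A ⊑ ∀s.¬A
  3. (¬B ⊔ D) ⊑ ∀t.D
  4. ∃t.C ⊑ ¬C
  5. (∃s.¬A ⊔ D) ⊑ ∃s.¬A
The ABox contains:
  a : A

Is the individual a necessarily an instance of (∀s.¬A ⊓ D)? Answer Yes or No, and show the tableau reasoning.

1. a : (∀s.¬A ⊓ D)?  L(a) = {A} ∪ {(∃s.A ⊔ ¬D)}
   apply at a: A⊑∀s.¬A
   open: L(a) ⊇ {A, B, ¬D, ∀s.A, ∀s.¬A, …} — a ∉ (∀s.¬A ⊓ D) possible
2. Hence a : (∀s.¬A ⊓ D): not entailed.

No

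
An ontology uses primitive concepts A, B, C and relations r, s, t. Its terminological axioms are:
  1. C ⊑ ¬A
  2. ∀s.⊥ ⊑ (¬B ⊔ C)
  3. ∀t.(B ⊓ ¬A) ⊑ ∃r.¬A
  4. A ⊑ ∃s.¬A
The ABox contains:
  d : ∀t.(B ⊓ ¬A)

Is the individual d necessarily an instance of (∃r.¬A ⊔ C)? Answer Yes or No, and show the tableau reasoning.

Yes

1. d : (∃r.¬A ⊔ C)?  L(d) = {∀t.(B ⊓ ¬A)} ∪ {(∀r.A ⊓ ¬C)}
   clash {C, ¬C} at d — d ∈ (∃r.¬A ⊔ C)
2. Hence d : (∃r.¬A ⊔ C): entailed.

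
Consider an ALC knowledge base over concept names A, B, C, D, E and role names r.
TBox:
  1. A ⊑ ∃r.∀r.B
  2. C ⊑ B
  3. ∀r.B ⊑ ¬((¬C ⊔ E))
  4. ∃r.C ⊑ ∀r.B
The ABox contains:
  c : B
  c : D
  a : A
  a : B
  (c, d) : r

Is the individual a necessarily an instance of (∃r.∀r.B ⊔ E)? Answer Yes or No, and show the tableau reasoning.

Yes

1. a : (∃r.∀r.B ⊔ E)?  L(a) = {A, B} ∪ {(∀r.∃r.¬B ⊓ ¬E)}
   clash {B, ¬B} at an ∃-successor — a ∈ (∃r.∀r.B ⊔ E)
2. Hence a : (∃r.∀r.B ⊔ E): entailed.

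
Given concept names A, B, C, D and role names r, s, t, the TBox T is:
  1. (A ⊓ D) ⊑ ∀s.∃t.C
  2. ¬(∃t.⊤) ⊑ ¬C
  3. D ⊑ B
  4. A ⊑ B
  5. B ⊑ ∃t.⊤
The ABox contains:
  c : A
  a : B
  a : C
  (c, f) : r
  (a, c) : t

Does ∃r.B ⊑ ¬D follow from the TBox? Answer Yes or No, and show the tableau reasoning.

No

1. ∃r.B ⊑ ¬D  ⇔  (∃r.B ⊓ D) unsat w.r.t. T
   apply at x₀: D⊑B
   open: L(x₀) ⊇ {B, D, ¬A, ∃r.B, ∃t.⊤} (+ ∃-successors)
2. Hence ∃r.B ⊑ ¬D: not entailed.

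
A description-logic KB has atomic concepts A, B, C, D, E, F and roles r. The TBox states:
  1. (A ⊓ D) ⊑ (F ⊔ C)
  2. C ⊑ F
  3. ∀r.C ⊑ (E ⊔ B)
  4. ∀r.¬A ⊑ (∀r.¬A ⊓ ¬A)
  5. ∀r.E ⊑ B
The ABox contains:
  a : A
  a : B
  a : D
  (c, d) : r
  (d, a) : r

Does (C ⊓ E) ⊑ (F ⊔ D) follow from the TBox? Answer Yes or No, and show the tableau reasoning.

1. (C ⊓ E) ⊑ (F ⊔ D)  ⇔  ((C ⊓ E) ⊓ (¬F ⊓ ¬D)) unsat w.r.t. T
   all branches close; clash {F, ¬F} at x₀
2. Hence (C ⊓ E) ⊑ (F ⊔ D): entailed.

Yes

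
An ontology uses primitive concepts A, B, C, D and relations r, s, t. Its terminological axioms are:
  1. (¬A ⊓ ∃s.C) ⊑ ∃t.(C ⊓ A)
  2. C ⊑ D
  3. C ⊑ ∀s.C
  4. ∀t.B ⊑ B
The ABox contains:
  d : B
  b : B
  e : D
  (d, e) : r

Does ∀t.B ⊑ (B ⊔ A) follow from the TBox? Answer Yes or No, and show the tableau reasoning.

1. ∀t.B ⊑ (B ⊔ A)  ⇔  (∀t.B ⊓ (¬B ⊓ ¬A)) unsat w.r.t. T
   all branches close; clash {B, ¬B} at x₀
2. Hence ∀t.B ⊑ (B ⊔ A): entailed.

Yes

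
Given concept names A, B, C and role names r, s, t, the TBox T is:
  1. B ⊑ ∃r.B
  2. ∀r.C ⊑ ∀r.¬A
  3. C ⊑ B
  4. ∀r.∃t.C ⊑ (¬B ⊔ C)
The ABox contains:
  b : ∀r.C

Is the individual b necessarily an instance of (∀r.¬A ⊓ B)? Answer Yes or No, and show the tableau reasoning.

No

1. b : (∀r.¬A ⊓ B)?  L(b) = {∀r.C} ∪ {(∃r.A ⊔ ¬B)}
   apply at b: ∀r.C⊑∀r.¬A
   open: L(b) ⊇ {¬B, ¬C, ∀r.C, ∀r.¬A, ∃r.∀t.¬C} (+ ∃-successors) — b ∉ (∀r.¬A ⊓ B) possible
2. Hence b : (∀r.¬A ⊓ B): not entailed.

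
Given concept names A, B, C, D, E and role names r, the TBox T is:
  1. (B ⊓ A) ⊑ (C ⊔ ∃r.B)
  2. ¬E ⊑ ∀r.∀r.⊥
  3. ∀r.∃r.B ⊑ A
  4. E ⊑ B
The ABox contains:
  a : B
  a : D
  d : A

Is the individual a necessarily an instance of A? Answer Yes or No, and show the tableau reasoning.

1. a : A?  L(a) = {B, D} ∪ {¬A}
   open: L(a) ⊇ {B, D, E, ¬A, ∃r.∀r.¬B} (+ ∃-successors) — a ∉ A possible
2. Hence a : A: not entailed.

No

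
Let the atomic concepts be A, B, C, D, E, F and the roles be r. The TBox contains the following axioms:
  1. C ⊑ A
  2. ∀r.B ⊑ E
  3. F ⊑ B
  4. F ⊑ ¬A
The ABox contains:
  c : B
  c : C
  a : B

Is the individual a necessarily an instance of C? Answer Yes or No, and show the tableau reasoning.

No

1. a : C?  L(a) = {B} ∪ {¬C}
   open: L(a) ⊇ {B, ¬C, ¬F, ∃r.¬B} (+ ∃-successors) — a ∉ C possible
2. Hence a : C: not entailed.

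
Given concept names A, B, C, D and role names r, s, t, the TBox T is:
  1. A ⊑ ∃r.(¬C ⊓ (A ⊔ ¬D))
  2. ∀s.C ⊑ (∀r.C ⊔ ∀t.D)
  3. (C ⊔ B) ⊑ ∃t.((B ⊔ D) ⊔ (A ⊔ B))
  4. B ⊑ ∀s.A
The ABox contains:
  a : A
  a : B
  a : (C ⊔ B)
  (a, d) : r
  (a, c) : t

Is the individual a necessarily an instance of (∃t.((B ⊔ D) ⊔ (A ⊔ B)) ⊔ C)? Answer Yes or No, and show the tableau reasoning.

1. a : (∃t.((B ⊔ D) ⊔ (A ⊔ B)) ⊔ C)?  L(a) = {A, B, (C ⊔ B)} ∪ {(∀t.((¬B ⊓ ¬D) ⊓ (¬A ⊓ ¬B)) ⊓ ¬C)}
   clash {D, ¬D} at c — a ∈ (∃t.((B ⊔ D) ⊔ (A ⊔ B)) ⊔ C)
2. Hence a : (∃t.((B ⊔ D) ⊔ (A ⊔ B)) ⊔ C): entailed.

Yes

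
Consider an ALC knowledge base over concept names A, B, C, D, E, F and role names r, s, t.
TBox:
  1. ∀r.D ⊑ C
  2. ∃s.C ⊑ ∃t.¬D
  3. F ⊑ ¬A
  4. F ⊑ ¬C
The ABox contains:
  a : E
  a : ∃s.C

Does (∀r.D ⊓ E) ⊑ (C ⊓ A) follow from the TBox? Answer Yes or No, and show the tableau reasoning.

1. (∀r.D ⊓ E) ⊑ (C ⊓ A)  ⇔  ((∀r.D ⊓ E) ⊓ (¬C ⊔ ¬A)) unsat w.r.t. T
   apply at x₀: ∀r.D⊑C
   open: L(x₀) ⊇ {C, E, ¬A, ¬F, ∀r.D, …}
2. Hence (∀r.D ⊓ E) ⊑ (C ⊓ A): not entailed.

No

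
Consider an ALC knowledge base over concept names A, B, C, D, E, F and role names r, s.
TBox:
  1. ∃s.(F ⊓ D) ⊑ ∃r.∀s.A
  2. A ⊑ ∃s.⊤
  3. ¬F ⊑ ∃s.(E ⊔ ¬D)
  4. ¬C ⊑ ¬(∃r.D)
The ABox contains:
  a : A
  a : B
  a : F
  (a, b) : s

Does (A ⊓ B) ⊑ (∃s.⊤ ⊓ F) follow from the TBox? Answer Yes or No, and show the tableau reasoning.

1. (A ⊓ B) ⊑ (∃s.⊤ ⊓ F)  ⇔  ((A ⊓ B) ⊓ (∀s.⊥ ⊔ ¬F)) unsat w.r.t. T
   apply at x₀: A⊑∃s.⊤
   open: L(x₀) ⊇ {A, B, C, ¬F, ∀s.(¬F ⊔ ¬D), …} (+ ∃-successors)
2. Hence (A ⊓ B) ⊑ (∃s.⊤ ⊓ F): not entailed.

No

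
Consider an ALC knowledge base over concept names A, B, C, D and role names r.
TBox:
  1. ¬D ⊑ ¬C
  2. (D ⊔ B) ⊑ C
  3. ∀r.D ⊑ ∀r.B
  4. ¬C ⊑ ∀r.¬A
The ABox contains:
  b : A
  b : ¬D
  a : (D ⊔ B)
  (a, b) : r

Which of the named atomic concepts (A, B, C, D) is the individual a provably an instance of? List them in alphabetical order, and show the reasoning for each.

1. a : A?  L(a) = {(D ⊔ B)} ∪ {¬A}
   apply at a: (D ⊔ B)⊑C
   open: L(a) ⊇ {C, D, ¬A, ∃r.¬D} (+ ∃-successors) — a ∉ A possible
2. a : B?  L(a) = {(D ⊔ B)} ∪ {¬B}
   apply at a: (D ⊔ B)⊑C
   open: L(a) ⊇ {C, D, ¬B, ∃r.¬D} (+ ∃-successors) — a ∉ B possible
3. a : C?  L(a) = {(D ⊔ B)} ∪ {¬C}
   clash {C, ¬C} at a — a ∈ C
4. a : D?  L(a) = {(D ⊔ B)} ∪ {¬D}
   clash {C, ¬C} at a — a ∈ D
5. Entailed for a: {C, D}

{C, D}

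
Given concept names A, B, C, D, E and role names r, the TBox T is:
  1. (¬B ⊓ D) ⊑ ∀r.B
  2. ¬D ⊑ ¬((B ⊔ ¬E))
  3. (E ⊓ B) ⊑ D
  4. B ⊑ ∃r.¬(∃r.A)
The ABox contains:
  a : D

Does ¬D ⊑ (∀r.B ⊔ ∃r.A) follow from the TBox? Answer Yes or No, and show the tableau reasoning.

No

1. ¬D ⊑ (∀r.B ⊔ ∃r.A)  ⇔  (¬D ⊓ (∃r.¬B ⊓ ∀r.¬A)) unsat w.r.t. T
   apply at x₀: ¬D⊑¬((B ⊔ ¬E))
   open: L(x₀) ⊇ {E, ¬B, ¬D, ∀r.¬A, ∃r.¬B} (+ ∃-successors)
2. Hence ¬D ⊑ (∀r.B ⊔ ∃r.A): not entailed.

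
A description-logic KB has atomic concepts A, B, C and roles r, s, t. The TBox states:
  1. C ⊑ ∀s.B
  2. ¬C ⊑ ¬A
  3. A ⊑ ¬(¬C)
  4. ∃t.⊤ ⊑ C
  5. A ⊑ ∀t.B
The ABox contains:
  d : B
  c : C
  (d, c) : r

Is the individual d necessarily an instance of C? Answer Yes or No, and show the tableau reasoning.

No

1. d : C?  L(d) = {B} ∪ {¬C}
   apply at d: ¬C⊑¬A
   open: L(d) ⊇ {B, ¬A, ¬C, ∀t.⊥} — d ∉ C possible
2. Hence d : C: not entailed.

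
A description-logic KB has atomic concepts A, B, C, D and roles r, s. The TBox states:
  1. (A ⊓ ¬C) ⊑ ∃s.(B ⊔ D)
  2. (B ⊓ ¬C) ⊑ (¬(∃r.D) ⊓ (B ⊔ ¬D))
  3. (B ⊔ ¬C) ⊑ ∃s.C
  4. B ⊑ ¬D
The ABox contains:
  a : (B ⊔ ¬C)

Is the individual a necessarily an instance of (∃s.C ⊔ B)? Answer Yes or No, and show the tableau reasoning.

1. a : (∃s.C ⊔ B)?  L(a) = {(B ⊔ ¬C)} ∪ {(∀s.¬C ⊓ ¬B)}
   clash {C, ¬C} at an ∃-successor — a ∈ (∃s.C ⊔ B)
2. Hence a : (∃s.C ⊔ B): entailed.

Yes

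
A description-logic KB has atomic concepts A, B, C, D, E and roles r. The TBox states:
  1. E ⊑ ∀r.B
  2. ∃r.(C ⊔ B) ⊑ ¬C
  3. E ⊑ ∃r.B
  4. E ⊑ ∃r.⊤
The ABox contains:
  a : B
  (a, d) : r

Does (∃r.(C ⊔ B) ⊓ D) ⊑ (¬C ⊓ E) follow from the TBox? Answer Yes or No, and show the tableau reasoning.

No

1. (∃r.(C ⊔ B) ⊓ D) ⊑ (¬C ⊓ E)  ⇔  ((∃r.(C ⊔ B) ⊓ D) ⊓ (C ⊔ ¬E)) unsat w.r.t. T
   apply at x₀: ∃r.(C ⊔ B)⊑¬C
   open: L(x₀) ⊇ {D, ¬C, ¬E, ∃r.(C ⊔ B)} (+ ∃-successors)
2. Hence (∃r.(C ⊔ B) ⊓ D) ⊑ (¬C ⊓ E): not entailed.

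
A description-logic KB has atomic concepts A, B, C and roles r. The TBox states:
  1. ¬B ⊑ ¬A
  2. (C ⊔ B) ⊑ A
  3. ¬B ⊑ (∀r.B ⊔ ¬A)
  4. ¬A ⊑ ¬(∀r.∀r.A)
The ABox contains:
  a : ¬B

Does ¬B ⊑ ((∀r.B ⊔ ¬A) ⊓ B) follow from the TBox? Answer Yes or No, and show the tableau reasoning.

No

1. ¬B ⊑ ((∀r.B ⊔ ¬A) ⊓ B)  ⇔  (¬B ⊓ ((∃r.¬B ⊓ A) ⊔ ¬B)) unsat w.r.t. T
   apply at x₀: ¬B⊑¬A; ¬B⊑(∀r.B ⊔ ¬A)
   open: L(x₀) ⊇ {¬A, ¬B, ¬C, ∃r.∃r.¬A} (+ ∃-successors)
2. Hence ¬B ⊑ ((∀r.B ⊔ ¬A) ⊓ B): not entailed.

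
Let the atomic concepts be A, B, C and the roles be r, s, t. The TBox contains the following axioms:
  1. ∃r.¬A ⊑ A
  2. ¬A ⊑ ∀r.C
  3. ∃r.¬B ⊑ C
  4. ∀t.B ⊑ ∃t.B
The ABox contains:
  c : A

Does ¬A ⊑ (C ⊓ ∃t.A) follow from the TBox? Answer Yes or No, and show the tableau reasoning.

1. ¬A ⊑ (C ⊓ ∃t.A)  ⇔  (¬A ⊓ (¬C ⊔ ∀t.¬A)) unsat w.r.t. T
   apply at x₀: ¬A⊑∀r.C
   open: L(x₀) ⊇ {¬A, ¬C, ∀r.A, ∀r.B, ∀r.C, …} (+ ∃-successors)
2. Hence ¬A ⊑ (C ⊓ ∃t.A): not entailed.

No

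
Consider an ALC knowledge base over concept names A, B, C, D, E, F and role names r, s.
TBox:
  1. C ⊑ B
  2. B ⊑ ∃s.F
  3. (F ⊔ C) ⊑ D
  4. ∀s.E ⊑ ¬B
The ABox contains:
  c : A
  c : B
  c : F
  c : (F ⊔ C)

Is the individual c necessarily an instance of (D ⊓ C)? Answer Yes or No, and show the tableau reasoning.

1. c : (D ⊓ C)?  L(c) = {A, B, F, (F ⊔ C)} ∪ {(¬D ⊔ ¬C)}
   apply at c: B⊑∃s.F; (F ⊔ C)⊑D
   open: L(c) ⊇ {A, B, D, F, ¬C, …} (+ ∃-successors) — c ∉ (D ⊓ C) possible
2. Hence c : (D ⊓ C): not entailed.

No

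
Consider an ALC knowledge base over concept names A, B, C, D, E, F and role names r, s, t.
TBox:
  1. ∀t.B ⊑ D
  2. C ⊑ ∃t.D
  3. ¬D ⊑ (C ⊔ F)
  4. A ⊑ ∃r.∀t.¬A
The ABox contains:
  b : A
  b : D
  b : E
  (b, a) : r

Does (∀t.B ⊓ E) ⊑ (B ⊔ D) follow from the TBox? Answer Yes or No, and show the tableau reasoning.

Yes

1. (∀t.B ⊓ E) ⊑ (B ⊔ D)  ⇔  ((∀t.B ⊓ E) ⊓ (¬B ⊓ ¬D)) unsat w.r.t. T
   all branches close; clash {D, ¬D} at x₀
2. Hence (∀t.B ⊓ E) ⊑ (B ⊔ D): entailed.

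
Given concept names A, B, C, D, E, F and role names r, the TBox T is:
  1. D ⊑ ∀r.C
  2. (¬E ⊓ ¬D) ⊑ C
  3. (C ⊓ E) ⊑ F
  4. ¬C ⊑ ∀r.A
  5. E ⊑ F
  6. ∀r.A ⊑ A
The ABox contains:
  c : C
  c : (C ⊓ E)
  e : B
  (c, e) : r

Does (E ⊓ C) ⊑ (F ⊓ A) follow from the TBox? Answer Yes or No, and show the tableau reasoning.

No

1. (E ⊓ C) ⊑ (F ⊓ A)  ⇔  ((E ⊓ C) ⊓ (¬F ⊔ ¬A)) unsat w.r.t. T
   apply at x₀: E⊑F
   open: L(x₀) ⊇ {C, E, F, ¬A, ¬D, …} (+ ∃-successors)
2. Hence (E ⊓ C) ⊑ (F ⊓ A): not entailed.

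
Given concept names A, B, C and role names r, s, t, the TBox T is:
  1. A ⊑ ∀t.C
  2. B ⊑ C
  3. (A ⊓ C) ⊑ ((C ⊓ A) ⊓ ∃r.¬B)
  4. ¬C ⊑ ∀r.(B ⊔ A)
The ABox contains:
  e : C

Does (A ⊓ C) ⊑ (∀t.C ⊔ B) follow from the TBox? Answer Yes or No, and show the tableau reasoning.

Yes

1. (A ⊓ C) ⊑ (∀t.C ⊔ B)  ⇔  ((A ⊓ C) ⊓ (∃t.¬C ⊓ ¬B)) unsat w.r.t. T
   all branches close; clash {C, ¬C} at an ∃-successor
2. Hence (A ⊓ C) ⊑ (∀t.C ⊔ B): entailed.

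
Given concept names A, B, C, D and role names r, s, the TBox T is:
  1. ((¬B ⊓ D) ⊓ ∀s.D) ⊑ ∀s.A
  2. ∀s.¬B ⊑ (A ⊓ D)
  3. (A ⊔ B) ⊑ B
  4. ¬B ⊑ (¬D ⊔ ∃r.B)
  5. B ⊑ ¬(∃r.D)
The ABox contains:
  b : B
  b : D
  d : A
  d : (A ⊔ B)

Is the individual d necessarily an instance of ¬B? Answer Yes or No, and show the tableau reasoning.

1. d : ¬B?  L(d) = {A, (A ⊔ B)} ∪ {B}
   apply at d: B⊑¬(∃r.D)
   open: L(d) ⊇ {A, B, ∀r.¬D, ∃s.B} (+ ∃-successors) — d ∉ ¬B possible
2. Hence d : ¬B: not entailed.

No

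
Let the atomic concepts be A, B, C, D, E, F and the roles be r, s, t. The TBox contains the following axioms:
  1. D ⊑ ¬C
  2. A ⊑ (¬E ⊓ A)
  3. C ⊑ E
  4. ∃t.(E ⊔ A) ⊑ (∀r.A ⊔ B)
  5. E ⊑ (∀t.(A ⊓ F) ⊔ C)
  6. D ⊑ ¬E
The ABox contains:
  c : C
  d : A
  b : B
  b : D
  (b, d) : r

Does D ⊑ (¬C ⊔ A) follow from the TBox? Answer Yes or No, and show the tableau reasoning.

1. D ⊑ (¬C ⊔ A)  ⇔  (D ⊓ (C ⊓ ¬A)) unsat w.r.t. T
   all branches close; clash {C, ¬C} at x₀
2. Hence D ⊑ (¬C ⊔ A): entailed.

Yes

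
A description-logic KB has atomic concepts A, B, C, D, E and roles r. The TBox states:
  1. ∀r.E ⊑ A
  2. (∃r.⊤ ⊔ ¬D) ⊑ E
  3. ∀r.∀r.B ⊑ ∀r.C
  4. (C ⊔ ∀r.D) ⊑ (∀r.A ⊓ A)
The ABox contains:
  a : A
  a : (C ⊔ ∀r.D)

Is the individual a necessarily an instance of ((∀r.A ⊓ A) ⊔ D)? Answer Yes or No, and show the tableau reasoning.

Yes

1. a : ((∀r.A ⊓ A) ⊔ D)?  L(a) = {A, (C ⊔ ∀r.D)} ∪ {((∃r.¬A ⊔ ¬A) ⊓ ¬D)}
   clash {A, ¬A} at a — a ∈ ((∀r.A ⊓ A) ⊔ D)
2. Hence a : ((∀r.A ⊓ A) ⊔ D): entailed.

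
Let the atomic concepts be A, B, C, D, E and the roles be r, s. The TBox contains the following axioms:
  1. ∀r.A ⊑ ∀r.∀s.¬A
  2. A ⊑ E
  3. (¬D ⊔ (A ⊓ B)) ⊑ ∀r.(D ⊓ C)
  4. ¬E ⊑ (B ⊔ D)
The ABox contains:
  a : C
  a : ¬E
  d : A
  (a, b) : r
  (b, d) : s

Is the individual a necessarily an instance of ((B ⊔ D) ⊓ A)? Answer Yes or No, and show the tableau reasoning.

No

1. a : ((B ⊔ D) ⊓ A)?  L(a) = {C, ¬E} ∪ {((¬B ⊓ ¬D) ⊔ ¬A)}
   apply at a: ¬E⊑(B ⊔ D)
   open: L(a) ⊇ {B, C, D, ¬A, ¬E, …} (+ ∃-successors) — a ∉ ((B ⊔ D) ⊓ A) possible
2. Hence a : ((B ⊔ D) ⊓ A): not entailed.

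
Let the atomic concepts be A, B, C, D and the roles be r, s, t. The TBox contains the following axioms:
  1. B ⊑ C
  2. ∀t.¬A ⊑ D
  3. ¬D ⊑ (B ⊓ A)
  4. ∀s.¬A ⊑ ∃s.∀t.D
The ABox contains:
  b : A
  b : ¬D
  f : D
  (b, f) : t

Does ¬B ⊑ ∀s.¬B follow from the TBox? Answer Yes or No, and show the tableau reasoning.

1. ¬B ⊑ ∀s.¬B  ⇔  (¬B ⊓ ∃s.B) unsat w.r.t. T
   open: L(x₀) ⊇ {D, ¬B, ∃s.A, ∃s.B} (+ ∃-successors)
2. Hence ¬B ⊑ ∀s.¬B: not entailed.

No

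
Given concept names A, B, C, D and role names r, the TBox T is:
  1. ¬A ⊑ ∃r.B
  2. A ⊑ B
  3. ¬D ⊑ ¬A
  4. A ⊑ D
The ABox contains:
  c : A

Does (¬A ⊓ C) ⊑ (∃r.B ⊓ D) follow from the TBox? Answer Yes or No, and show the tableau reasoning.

No

1. (¬A ⊓ C) ⊑ (∃r.B ⊓ D)  ⇔  ((¬A ⊓ C) ⊓ (∀r.¬B ⊔ ¬D)) unsat w.r.t. T
   apply at x₀: ¬A⊑∃r.B
   open: L(x₀) ⊇ {C, ¬A, ¬D, ∃r.B} (+ ∃-successors)
2. Hence (¬A ⊓ C) ⊑ (∃r.B ⊓ D): not entailed.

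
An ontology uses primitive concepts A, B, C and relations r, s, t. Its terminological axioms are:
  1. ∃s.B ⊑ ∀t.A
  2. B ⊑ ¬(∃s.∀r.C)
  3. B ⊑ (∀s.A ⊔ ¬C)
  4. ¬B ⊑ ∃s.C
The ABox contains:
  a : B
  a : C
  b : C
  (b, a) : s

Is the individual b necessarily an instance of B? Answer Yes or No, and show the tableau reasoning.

No

1. b : B?  L(b) = {C} ∪ {¬B}
   apply at b: ¬B⊑∃s.C
   open: L(b) ⊇ {C, ¬B, ∀t.A, ∃s.C} (+ ∃-successors) — b ∉ B possible
2. Hence b : B: not entailed.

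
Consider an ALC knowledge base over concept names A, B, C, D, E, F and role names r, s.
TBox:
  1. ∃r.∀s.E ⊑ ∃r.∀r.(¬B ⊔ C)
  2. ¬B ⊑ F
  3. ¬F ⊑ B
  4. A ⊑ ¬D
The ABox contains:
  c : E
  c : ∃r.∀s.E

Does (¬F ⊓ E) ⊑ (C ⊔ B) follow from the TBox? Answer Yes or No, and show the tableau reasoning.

Yes

1. (¬F ⊓ E) ⊑ (C ⊔ B)  ⇔  ((¬F ⊓ E) ⊓ (¬C ⊓ ¬B)) unsat w.r.t. T
   all branches close; clash {F, ¬F} at x₀
2. Hence (¬F ⊓ E) ⊑ (C ⊔ B): entailed.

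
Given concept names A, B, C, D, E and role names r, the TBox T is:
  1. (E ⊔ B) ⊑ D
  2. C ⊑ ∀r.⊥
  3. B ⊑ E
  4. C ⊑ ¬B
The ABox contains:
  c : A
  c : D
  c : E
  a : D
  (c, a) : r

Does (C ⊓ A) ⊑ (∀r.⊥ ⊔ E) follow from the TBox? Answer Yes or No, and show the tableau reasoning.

1. (C ⊓ A) ⊑ (∀r.⊥ ⊔ E)  ⇔  ((C ⊓ A) ⊓ (∃r.⊤ ⊓ ¬E)) unsat w.r.t. T
   all branches close; clash {E, ¬E} at x₀
2. Hence (C ⊓ A) ⊑ (∀r.⊥ ⊔ E): entailed.

Yes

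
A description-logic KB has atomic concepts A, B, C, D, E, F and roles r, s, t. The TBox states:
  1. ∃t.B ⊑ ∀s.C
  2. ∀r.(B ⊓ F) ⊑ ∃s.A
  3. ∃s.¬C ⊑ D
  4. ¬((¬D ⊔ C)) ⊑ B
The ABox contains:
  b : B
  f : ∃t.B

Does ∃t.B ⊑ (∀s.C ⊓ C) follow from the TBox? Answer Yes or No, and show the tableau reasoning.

1. ∃t.B ⊑ (∀s.C ⊓ C)  ⇔  (∃t.B ⊓ (∃s.¬C ⊔ ¬C)) unsat w.r.t. T
   apply at x₀: ∃t.B⊑∀s.C
   open: L(x₀) ⊇ {¬C, ¬D, ∀s.C, ∃r.(¬B ⊔ ¬F), ∃t.B} (+ ∃-successors)
2. Hence ∃t.B ⊑ (∀s.C ⊓ C): not entailed.

No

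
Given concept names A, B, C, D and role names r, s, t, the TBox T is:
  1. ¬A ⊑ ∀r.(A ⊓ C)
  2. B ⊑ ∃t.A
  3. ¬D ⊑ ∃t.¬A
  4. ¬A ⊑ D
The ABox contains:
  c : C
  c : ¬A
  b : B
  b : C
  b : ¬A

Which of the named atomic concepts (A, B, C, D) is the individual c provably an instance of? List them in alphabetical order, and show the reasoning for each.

{C, D}

1. c : A?  L(c) = {C, ¬A} ∪ {¬A}
   apply at c: ¬A⊑∀r.(A ⊓ C); ¬A⊑D
   open: L(c) ⊇ {C, D, ¬A, ¬B, ∀r.(A ⊓ C)} — c ∉ A possible
2. c : B?  L(c) = {C, ¬A} ∪ {¬B}
   apply at c: ¬A⊑∀r.(A ⊓ C); ¬A⊑D
   open: L(c) ⊇ {C, D, ¬A, ¬B, ∀r.(A ⊓ C)} — c ∉ B possible
3. c : C?  L(c) = {C, ¬A} ∪ {¬C}
   clash {C, ¬C} at c — c ∈ C
4. c : D?  L(c) = {C, ¬A} ∪ {¬D}
   clash {D, ¬D} at c — c ∈ D
5. Entailed for c: {C, D}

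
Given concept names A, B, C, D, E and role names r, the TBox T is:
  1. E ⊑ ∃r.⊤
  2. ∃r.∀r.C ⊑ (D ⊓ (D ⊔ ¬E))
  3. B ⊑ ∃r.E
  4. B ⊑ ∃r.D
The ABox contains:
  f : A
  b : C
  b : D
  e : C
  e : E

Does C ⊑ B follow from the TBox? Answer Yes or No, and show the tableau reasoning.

No

1. C ⊑ B  ⇔  (C ⊓ ¬B) unsat w.r.t. T
   open: L(x₀) ⊇ {C, ¬B, ¬E, ∀r.∃r.¬C}
2. Hence C ⊑ B: not entailed.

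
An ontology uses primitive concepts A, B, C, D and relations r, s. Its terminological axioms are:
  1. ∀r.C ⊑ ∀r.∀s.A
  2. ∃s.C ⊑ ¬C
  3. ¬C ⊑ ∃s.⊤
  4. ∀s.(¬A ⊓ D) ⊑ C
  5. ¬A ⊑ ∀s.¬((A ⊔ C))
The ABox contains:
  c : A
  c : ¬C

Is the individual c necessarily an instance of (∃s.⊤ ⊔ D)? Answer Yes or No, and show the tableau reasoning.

1. c : (∃s.⊤ ⊔ D)?  L(c) = {A, ¬C} ∪ {(∀s.⊥ ⊓ ¬D)}
   clash {C, ¬C} at c — c ∈ (∃s.⊤ ⊔ D)
2. Hence c : (∃s.⊤ ⊔ D): entailed.

Yes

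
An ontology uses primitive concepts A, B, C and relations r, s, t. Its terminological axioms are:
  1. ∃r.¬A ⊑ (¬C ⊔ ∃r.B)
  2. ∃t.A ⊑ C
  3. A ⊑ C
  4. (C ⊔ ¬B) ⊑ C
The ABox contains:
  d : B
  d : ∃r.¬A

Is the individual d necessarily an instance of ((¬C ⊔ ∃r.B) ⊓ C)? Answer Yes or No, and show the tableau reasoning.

No

1. d : ((¬C ⊔ ∃r.B) ⊓ C)?  L(d) = {B, ∃r.¬A} ∪ {((C ⊓ ∀r.¬B) ⊔ ¬C)}
   apply at d: ∃r.¬A⊑(¬C ⊔ ∃r.B)
   open: L(d) ⊇ {B, ¬A, ¬C, ∀t.¬A, ∃r.¬A} (+ ∃-successors) — d ∉ ((¬C ⊔ ∃r.B) ⊓ C) possible
2. Hence d : ((¬C ⊔ ∃r.B) ⊓ C): not entailed.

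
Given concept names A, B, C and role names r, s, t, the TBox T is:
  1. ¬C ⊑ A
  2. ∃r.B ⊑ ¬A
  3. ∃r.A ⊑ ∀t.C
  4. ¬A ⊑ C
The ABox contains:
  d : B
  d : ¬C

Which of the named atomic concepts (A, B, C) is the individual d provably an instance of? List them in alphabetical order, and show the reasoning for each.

{A, B}

1. d : A?  L(d) = {B, ¬C} ∪ {¬A}
   clash {C, ¬C} at d — d ∈ A
2. d : B?  L(d) = {B, ¬C} ∪ {¬B}
   clash {B, ¬B} at d — d ∈ B
3. d : C?  L(d) = {B, ¬C} ∪ {¬C}
   apply at d: ¬C⊑A
   open: L(d) ⊇ {A, B, ¬C, ∀r.¬A, ∀r.¬B} — d ∉ C possible
4. Entailed for d: {A, B}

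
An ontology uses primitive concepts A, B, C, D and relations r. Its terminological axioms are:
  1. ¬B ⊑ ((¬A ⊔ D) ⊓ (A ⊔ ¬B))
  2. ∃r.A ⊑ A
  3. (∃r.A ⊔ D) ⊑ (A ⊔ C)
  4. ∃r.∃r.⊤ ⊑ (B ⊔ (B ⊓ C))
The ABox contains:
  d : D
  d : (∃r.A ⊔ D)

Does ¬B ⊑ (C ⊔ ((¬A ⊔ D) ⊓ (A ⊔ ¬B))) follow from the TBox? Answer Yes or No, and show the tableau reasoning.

1. ¬B ⊑ (C ⊔ ((¬A ⊔ D) ⊓ (A ⊔ ¬B)))  ⇔  (¬B ⊓ (¬C ⊓ ((A ⊓ ¬D) ⊔ (¬A ⊓ B)))) unsat w.r.t. T
   all branches close; clash {B, ¬B} at x₀
2. Hence ¬B ⊑ (C ⊔ ((¬A ⊔ D) ⊓ (A ⊔ ¬B))): entailed.

Yes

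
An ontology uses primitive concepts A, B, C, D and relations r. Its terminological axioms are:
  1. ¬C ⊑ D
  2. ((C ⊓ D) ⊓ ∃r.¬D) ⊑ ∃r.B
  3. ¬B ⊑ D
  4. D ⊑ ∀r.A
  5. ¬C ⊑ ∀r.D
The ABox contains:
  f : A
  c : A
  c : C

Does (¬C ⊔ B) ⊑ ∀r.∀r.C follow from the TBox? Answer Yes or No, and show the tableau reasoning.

1. (¬C ⊔ B) ⊑ ∀r.∀r.C  ⇔  ((¬C ⊔ B) ⊓ ∃r.∃r.¬C) unsat w.r.t. T
   open: L(x₀) ⊇ {B, C, ¬D, ∃r.∃r.¬C} (+ ∃-successors)
2. Hence (¬C ⊔ B) ⊑ ∀r.∀r.C: not entailed.

No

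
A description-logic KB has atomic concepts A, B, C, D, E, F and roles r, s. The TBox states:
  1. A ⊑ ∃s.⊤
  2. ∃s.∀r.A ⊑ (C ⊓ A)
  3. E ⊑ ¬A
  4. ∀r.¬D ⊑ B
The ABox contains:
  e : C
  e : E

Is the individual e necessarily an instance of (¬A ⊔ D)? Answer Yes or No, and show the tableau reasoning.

Yes

1. e : (¬A ⊔ D)?  L(e) = {C, E} ∪ {(A ⊓ ¬D)}
   clash {A, ¬A} at e — e ∈ (¬A ⊔ D)
2. Hence e : (¬A ⊔ D): entailed.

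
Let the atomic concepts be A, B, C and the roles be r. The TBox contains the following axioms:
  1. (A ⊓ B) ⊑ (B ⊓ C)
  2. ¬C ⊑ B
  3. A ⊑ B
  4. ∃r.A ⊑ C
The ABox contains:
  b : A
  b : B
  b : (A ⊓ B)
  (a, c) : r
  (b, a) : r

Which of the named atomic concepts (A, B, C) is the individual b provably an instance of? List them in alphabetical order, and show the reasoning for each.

1. b : A?  L(b) = {A, B, (A ⊓ B)} ∪ {¬A}
   clash {A, ¬A} at b — b ∈ A
2. b : B?  L(b) = {A, B, (A ⊓ B)} ∪ {¬B}
   clash {B, ¬B} at b — b ∈ B
3. b : C?  L(b) = {A, B, (A ⊓ B)} ∪ {¬C}
   clash {C, ¬C} at b — b ∈ C
4. Entailed for b: {A, B, C}

{A, B, C}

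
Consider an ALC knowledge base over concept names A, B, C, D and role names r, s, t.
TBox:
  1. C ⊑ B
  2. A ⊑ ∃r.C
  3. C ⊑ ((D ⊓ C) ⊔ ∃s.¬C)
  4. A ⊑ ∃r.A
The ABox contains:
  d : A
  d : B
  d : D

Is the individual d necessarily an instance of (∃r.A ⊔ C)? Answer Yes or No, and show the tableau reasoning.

Yes

1. d : (∃r.A ⊔ C)?  L(d) = {A, B, D} ∪ {(∀r.¬A ⊓ ¬C)}
   clash {A, ¬A} at an ∃-successor — d ∈ (∃r.A ⊔ C)
2. Hence d : (∃r.A ⊔ C): entailed.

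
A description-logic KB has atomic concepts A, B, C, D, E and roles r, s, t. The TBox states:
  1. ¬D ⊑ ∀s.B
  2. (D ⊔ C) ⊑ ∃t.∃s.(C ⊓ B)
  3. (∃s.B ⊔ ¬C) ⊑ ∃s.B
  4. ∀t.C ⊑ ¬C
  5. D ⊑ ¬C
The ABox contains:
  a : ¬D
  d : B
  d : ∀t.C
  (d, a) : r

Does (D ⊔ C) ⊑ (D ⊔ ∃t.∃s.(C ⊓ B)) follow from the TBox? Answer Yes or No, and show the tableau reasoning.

1. (D ⊔ C) ⊑ (D ⊔ ∃t.∃s.(C ⊓ B))  ⇔  ((D ⊔ C) ⊓ (¬D ⊓ ∀t.∀s.(¬C ⊔ ¬B))) unsat w.r.t. T
   all branches close; clash {C, ¬C} at x₀
2. Hence (D ⊔ C) ⊑ (D ⊔ ∃t.∃s.(C ⊓ B)): entailed.

Yes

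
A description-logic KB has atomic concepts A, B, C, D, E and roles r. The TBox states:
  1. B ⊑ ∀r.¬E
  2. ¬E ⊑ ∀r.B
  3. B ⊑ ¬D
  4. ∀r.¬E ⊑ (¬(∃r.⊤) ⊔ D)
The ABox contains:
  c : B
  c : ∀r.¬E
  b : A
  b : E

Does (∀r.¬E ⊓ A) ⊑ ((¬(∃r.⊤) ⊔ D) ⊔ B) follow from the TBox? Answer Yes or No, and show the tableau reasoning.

1. (∀r.¬E ⊓ A) ⊑ ((¬(∃r.⊤) ⊔ D) ⊔ B)  ⇔  ((∀r.¬E ⊓ A) ⊓ ((∃r.⊤ ⊓ ¬D) ⊓ ¬B)) unsat w.r.t. T
   all branches close; clash {D, ¬D} at x₀
2. Hence (∀r.¬E ⊓ A) ⊑ ((¬(∃r.⊤) ⊔ D) ⊔ B): entailed.

Yes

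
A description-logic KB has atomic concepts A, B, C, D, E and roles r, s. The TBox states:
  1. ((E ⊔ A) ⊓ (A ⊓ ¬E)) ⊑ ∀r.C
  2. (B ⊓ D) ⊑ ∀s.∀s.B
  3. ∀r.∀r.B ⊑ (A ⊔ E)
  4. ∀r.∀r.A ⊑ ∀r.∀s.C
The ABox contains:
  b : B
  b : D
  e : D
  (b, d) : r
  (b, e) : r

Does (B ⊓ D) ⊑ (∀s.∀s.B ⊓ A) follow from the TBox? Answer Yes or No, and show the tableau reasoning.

1. (B ⊓ D) ⊑ (∀s.∀s.B ⊓ A)  ⇔  ((B ⊓ D) ⊓ (∃s.∃s.¬B ⊔ ¬A)) unsat w.r.t. T
   apply at x₀: (B ⊓ D)⊑∀s.∀s.B
   open: L(x₀) ⊇ {B, D, ¬A, ¬E, ∀s.∀s.B, …} (+ ∃-successors)
2. Hence (B ⊓ D) ⊑ (∀s.∀s.B ⊓ A): not entailed.

No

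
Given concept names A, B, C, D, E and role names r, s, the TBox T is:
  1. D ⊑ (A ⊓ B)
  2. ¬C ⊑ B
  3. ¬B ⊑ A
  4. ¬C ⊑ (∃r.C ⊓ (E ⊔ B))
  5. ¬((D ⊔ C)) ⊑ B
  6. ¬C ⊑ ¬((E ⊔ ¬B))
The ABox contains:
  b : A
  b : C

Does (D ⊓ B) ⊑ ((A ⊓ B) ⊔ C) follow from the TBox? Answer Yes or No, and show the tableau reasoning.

Yes

1. (D ⊓ B) ⊑ ((A ⊓ B) ⊔ C)  ⇔  ((D ⊓ B) ⊓ ((¬A ⊔ ¬B) ⊓ ¬C)) unsat w.r.t. T
   all branches close; clash {B, ¬B} at x₀
2. Hence (D ⊓ B) ⊑ ((A ⊓ B) ⊔ C): entailed.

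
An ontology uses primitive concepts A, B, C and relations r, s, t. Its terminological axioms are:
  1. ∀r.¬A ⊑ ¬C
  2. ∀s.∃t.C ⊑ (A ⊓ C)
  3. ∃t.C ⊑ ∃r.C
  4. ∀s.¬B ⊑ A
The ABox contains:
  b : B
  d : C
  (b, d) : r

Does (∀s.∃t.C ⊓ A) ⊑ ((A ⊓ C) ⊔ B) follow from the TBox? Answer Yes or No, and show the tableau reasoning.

Yes

1. (∀s.∃t.C ⊓ A) ⊑ ((A ⊓ C) ⊔ B)  ⇔  ((∀s.∃t.C ⊓ A) ⊓ ((¬A ⊔ ¬C) ⊓ ¬B)) unsat w.r.t. T
   all branches close; clash {C, ¬C} at x₀
2. Hence (∀s.∃t.C ⊓ A) ⊑ ((A ⊓ C) ⊔ B): entailed.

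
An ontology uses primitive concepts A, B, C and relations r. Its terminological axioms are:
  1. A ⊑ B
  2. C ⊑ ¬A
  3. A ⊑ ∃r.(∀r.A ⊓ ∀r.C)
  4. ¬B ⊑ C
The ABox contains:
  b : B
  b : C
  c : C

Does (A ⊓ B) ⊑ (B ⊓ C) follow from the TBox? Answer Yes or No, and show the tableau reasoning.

No

1. (A ⊓ B) ⊑ (B ⊓ C)  ⇔  ((A ⊓ B) ⊓ (¬B ⊔ ¬C)) unsat w.r.t. T
   apply at x₀: A⊑∃r.(∀r.A ⊓ ∀r.C)
   open: L(x₀) ⊇ {A, B, ¬C, ∃r.(∀r.A ⊓ ∀r.C)} (+ ∃-successors)
2. Hence (A ⊓ B) ⊑ (B ⊓ C): not entailed.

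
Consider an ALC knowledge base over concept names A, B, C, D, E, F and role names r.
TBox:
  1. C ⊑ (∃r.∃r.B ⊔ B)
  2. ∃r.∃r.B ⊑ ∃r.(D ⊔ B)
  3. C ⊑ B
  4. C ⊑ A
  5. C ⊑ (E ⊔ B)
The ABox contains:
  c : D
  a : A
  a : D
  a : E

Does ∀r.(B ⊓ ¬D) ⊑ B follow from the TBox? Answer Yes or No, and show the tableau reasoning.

1. ∀r.(B ⊓ ¬D) ⊑ B  ⇔  (∀r.(B ⊓ ¬D) ⊓ ¬B) unsat w.r.t. T
   open: L(x₀) ⊇ {¬B, ¬C, ∀r.(B ⊓ ¬D), ∀r.∀r.¬B}
2. Hence ∀r.(B ⊓ ¬D) ⊑ B: not entailed.

No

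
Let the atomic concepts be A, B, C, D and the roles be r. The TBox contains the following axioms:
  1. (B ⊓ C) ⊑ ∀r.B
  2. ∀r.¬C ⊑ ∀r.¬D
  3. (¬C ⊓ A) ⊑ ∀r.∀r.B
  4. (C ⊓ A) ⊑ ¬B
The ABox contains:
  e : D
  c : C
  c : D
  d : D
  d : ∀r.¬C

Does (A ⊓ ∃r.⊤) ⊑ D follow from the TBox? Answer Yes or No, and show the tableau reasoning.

No

1. (A ⊓ ∃r.⊤) ⊑ D  ⇔  ((A ⊓ ∃r.⊤) ⊓ ¬D) unsat w.r.t. T
   open: L(x₀) ⊇ {A, C, ¬B, ¬D, ∃r.C, …} (+ ∃-successors)
2. Hence (A ⊓ ∃r.⊤) ⊑ D: not entailed.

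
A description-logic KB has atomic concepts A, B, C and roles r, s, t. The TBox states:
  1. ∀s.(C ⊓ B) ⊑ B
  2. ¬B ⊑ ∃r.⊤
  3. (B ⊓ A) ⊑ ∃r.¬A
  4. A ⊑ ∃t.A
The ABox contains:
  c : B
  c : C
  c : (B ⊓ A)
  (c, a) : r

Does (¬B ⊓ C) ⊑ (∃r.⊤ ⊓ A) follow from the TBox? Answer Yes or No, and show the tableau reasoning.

1. (¬B ⊓ C) ⊑ (∃r.⊤ ⊓ A)  ⇔  ((¬B ⊓ C) ⊓ (∀r.⊥ ⊔ ¬A)) unsat w.r.t. T
   apply at x₀: ¬B⊑∃r.⊤
   open: L(x₀) ⊇ {C, ¬A, ¬B, ∃r.⊤, ∃s.(¬C ⊔ ¬B)} (+ ∃-successors)
2. Hence (¬B ⊓ C) ⊑ (∃r.⊤ ⊓ A): not entailed.

No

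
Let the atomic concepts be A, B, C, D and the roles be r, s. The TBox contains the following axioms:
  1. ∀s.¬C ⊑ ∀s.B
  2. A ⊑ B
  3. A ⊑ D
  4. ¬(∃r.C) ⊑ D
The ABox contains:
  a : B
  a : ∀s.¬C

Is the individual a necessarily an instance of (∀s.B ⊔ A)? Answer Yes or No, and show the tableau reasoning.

Yes

1. a : (∀s.B ⊔ A)?  L(a) = {B, ∀s.¬C} ∪ {(∃s.¬B ⊓ ¬A)}
   clash {B, ¬B} at an ∃-successor — a ∈ (∀s.B ⊔ A)
2. Hence a : (∀s.B ⊔ A): entailed.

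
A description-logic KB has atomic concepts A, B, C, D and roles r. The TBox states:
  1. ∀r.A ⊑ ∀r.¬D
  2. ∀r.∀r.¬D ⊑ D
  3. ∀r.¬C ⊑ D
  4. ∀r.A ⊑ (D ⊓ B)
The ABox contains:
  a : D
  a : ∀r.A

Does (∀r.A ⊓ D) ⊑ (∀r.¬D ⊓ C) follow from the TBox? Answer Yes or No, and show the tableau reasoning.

1. (∀r.A ⊓ D) ⊑ (∀r.¬D ⊓ C)  ⇔  ((∀r.A ⊓ D) ⊓ (∃r.D ⊔ ¬C)) unsat w.r.t. T
   apply at x₀: ∀r.A⊑∀r.¬D; ∀r.A⊑(D ⊓ B)
   open: L(x₀) ⊇ {B, D, ¬C, ∀r.A, ∀r.¬D}
2. Hence (∀r.A ⊓ D) ⊑ (∀r.¬D ⊓ C): not entailed.

No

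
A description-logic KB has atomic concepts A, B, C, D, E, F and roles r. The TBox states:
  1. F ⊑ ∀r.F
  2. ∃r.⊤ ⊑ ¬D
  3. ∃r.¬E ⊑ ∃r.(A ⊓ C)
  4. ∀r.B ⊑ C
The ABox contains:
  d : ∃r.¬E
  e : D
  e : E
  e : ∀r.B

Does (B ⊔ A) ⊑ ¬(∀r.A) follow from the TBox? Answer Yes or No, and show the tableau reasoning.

1. (B ⊔ A) ⊑ ¬(∀r.A)  ⇔  ((B ⊔ A) ⊓ ∀r.A) unsat w.r.t. T
   open: L(x₀) ⊇ {B, C, ¬F, ∀r.A, ∀r.E, …}
2. Hence (B ⊔ A) ⊑ ¬(∀r.A): not entailed.

No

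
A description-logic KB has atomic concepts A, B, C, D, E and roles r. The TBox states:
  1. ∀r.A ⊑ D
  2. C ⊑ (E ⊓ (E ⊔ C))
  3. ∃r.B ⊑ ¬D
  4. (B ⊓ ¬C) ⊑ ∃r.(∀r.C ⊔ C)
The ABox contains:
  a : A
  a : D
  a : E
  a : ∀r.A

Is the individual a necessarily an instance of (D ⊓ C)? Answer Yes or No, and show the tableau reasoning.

1. a : (D ⊓ C)?  L(a) = {A, D, E, ∀r.A} ∪ {(¬D ⊔ ¬C)}
   open: L(a) ⊇ {A, D, E, ¬B, ¬C, …} — a ∉ (D ⊓ C) possible
2. Hence a : (D ⊓ C): not entailed.

No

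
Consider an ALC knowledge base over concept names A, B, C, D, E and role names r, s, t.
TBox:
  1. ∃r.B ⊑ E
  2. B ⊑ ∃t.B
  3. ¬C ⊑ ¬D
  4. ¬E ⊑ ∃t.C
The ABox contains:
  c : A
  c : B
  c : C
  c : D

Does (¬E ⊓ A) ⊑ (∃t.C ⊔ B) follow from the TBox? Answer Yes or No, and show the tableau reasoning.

1. (¬E ⊓ A) ⊑ (∃t.C ⊔ B)  ⇔  ((¬E ⊓ A) ⊓ (∀t.¬C ⊓ ¬B)) unsat w.r.t. T
   all branches close; clash {E, ¬E} at x₀
2. Hence (¬E ⊓ A) ⊑ (∃t.C ⊔ B): entailed.

Yes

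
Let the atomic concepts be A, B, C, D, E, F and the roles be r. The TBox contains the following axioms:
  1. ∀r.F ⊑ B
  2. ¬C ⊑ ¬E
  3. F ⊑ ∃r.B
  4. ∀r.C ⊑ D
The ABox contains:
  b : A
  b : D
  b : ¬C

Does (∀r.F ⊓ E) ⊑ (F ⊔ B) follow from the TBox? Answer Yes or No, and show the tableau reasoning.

1. (∀r.F ⊓ E) ⊑ (F ⊔ B)  ⇔  ((∀r.F ⊓ E) ⊓ (¬F ⊓ ¬B)) unsat w.r.t. T
   all branches close; clash {E, ¬E} at x₀
2. Hence (∀r.F ⊓ E) ⊑ (F ⊔ B): entailed.

Yes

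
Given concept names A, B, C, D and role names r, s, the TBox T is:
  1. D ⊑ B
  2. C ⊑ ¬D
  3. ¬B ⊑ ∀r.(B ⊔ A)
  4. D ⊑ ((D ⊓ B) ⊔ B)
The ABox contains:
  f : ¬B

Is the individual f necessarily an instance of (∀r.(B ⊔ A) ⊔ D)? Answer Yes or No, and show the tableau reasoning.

1. f : (∀r.(B ⊔ A) ⊔ D)?  L(f) = {¬B} ∪ {(∃r.(¬B ⊓ ¬A) ⊓ ¬D)}
   clash {A, ¬A} at an ∃-successor — f ∈ (∀r.(B ⊔ A) ⊔ D)
2. Hence f : (∀r.(B ⊔ A) ⊔ D): entailed.

Yes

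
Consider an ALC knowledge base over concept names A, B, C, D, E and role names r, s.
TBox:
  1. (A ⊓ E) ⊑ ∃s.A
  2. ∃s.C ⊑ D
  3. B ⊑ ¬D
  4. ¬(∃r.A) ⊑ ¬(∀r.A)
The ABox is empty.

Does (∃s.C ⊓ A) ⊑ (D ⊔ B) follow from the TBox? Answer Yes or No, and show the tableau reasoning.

1. (∃s.C ⊓ A) ⊑ (D ⊔ B)  ⇔  ((∃s.C ⊓ A) ⊓ (¬D ⊓ ¬B)) unsat w.r.t. T
   all branches close; clash {D, ¬D} at x₀
2. Hence (∃s.C ⊓ A) ⊑ (D ⊔ B): entailed.

Yes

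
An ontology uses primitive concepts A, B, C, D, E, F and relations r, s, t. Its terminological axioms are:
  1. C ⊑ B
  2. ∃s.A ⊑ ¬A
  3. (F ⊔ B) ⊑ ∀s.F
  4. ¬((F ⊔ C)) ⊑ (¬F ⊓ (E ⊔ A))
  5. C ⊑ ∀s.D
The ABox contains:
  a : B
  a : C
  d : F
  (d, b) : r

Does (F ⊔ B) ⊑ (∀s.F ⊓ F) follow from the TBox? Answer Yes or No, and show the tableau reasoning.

No

1. (F ⊔ B) ⊑ (∀s.F ⊓ F)  ⇔  ((F ⊔ B) ⊓ (∃s.¬F ⊔ ¬F)) unsat w.r.t. T
   apply at x₀: (F ⊔ B)⊑∀s.F
   open: L(x₀) ⊇ {B, E, ¬C, ¬F, ∀s.F, …}
2. Hence (F ⊔ B) ⊑ (∀s.F ⊓ F): not entailed.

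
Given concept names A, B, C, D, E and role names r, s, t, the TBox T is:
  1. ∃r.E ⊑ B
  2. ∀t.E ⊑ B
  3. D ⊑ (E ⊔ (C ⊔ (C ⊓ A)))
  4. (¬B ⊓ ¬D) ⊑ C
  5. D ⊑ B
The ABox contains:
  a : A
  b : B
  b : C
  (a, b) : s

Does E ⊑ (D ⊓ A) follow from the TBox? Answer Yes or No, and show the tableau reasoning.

1. E ⊑ (D ⊓ A)  ⇔  (E ⊓ (¬D ⊔ ¬A)) unsat w.r.t. T
   open: L(x₀) ⊇ {B, E, ¬D}
2. Hence E ⊑ (D ⊓ A): not entailed.

No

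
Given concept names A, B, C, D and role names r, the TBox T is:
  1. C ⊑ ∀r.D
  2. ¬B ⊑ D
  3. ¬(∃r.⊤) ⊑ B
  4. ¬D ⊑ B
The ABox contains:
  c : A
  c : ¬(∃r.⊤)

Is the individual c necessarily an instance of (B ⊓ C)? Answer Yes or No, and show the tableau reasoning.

No

1. c : (B ⊓ C)?  L(c) = {A, ¬(∃r.⊤)} ∪ {(¬B ⊔ ¬C)}
   apply at c: ¬(∃r.⊤)⊑B
   open: L(c) ⊇ {A, B, ¬C, ∀r.⊥} — c ∉ (B ⊓ C) possible
2. Hence c : (B ⊓ C): not entailed.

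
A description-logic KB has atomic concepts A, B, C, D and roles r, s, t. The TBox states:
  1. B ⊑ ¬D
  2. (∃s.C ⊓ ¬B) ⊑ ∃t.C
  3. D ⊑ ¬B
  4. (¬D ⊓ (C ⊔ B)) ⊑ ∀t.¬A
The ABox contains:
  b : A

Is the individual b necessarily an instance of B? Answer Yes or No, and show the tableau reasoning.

1. b : B?  L(b) = {A} ∪ {¬B}
   open: L(b) ⊇ {A, D, ¬B, ∀s.¬C} — b ∉ B possible
2. Hence b : B: not entailed.

No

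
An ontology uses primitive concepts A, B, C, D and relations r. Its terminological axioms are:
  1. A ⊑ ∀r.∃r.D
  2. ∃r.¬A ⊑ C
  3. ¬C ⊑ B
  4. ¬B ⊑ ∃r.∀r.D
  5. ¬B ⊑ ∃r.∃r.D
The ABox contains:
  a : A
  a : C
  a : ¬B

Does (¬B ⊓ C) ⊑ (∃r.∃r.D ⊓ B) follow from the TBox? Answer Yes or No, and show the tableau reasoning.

1. (¬B ⊓ C) ⊑ (∃r.∃r.D ⊓ B)  ⇔  ((¬B ⊓ C) ⊓ (∀r.∀r.¬D ⊔ ¬B)) unsat w.r.t. T
   apply at x₀: ¬B⊑∃r.∀r.D; ¬B⊑∃r.∃r.D
   open: L(x₀) ⊇ {C, ¬A, ¬B, ∃r.∀r.D, ∃r.∃r.D} (+ ∃-successors)
2. Hence (¬B ⊓ C) ⊑ (∃r.∃r.D ⊓ B): not entailed.

No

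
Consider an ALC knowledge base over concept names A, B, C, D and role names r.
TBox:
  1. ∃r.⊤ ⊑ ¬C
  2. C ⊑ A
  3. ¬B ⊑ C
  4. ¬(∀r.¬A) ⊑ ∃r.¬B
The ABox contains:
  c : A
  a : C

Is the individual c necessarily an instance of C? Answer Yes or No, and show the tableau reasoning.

1. c : C?  L(c) = {A} ∪ {¬C}
   open: L(c) ⊇ {A, B, ¬C, ∀r.¬A} — c ∉ C possible
2. Hence c : C: not entailed.

No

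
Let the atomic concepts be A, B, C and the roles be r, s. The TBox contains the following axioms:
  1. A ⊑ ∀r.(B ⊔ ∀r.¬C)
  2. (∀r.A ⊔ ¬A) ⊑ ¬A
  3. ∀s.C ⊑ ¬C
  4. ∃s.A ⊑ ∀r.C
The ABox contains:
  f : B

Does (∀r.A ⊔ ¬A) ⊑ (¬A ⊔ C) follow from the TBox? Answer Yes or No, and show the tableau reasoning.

Yes

1. (∀r.A ⊔ ¬A) ⊑ (¬A ⊔ C)  ⇔  ((∀r.A ⊔ ¬A) ⊓ (A ⊓ ¬C)) unsat w.r.t. T
   all branches close; clash {A, ¬A} at x₀
2. Hence (∀r.A ⊔ ¬A) ⊑ (¬A ⊔ C): entailed.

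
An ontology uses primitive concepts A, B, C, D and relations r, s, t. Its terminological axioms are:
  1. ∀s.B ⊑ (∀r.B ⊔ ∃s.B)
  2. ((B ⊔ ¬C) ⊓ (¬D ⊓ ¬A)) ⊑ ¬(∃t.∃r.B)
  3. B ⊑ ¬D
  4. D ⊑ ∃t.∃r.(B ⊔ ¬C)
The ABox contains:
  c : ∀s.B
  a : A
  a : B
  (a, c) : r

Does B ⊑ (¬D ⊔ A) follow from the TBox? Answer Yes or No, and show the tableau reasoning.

1. B ⊑ (¬D ⊔ A)  ⇔  (B ⊓ (D ⊓ ¬A)) unsat w.r.t. T
   all branches close; clash {D, ¬D} at x₀
2. Hence B ⊑ (¬D ⊔ A): entailed.

Yes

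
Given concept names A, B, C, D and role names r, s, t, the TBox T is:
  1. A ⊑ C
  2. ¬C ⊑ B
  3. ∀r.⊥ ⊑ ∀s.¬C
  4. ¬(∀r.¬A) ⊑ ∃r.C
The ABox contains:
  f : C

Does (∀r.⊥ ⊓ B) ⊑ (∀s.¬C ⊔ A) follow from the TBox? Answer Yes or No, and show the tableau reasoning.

1. (∀r.⊥ ⊓ B) ⊑ (∀s.¬C ⊔ A)  ⇔  ((∀r.⊥ ⊓ B) ⊓ (∃s.C ⊓ ¬A)) unsat w.r.t. T
   all branches close; clash {C, ¬C} at an ∃-successor
2. Hence (∀r.⊥ ⊓ B) ⊑ (∀s.¬C ⊔ A): entailed.

Yes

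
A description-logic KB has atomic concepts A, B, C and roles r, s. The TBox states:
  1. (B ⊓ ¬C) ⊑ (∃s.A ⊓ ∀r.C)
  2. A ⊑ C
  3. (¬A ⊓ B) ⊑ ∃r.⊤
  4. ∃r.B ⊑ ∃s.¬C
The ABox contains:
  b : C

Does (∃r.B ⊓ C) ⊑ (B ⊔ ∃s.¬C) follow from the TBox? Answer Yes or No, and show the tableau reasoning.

Yes

1. (∃r.B ⊓ C) ⊑ (B ⊔ ∃s.¬C)  ⇔  ((∃r.B ⊓ C) ⊓ (¬B ⊓ ∀s.C)) unsat w.r.t. T
   all branches close; clash {C, ¬C} at an ∃-successor
2. Hence (∃r.B ⊓ C) ⊑ (B ⊔ ∃s.¬C): entailed.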